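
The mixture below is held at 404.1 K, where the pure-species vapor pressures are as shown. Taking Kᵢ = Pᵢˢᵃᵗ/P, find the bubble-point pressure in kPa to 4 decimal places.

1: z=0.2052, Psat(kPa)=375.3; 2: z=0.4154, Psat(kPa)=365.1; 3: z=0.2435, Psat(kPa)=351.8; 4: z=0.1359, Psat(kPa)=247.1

At the bubble point ψ → 0, so ΣzᵢKᵢ = 1 with Kᵢ = Pᵢˢᵃᵗ/P ⇒ P = ΣzᵢPᵢˢᵃᵗ.
P = 0.2052·375.3 + 0.4154·365.1 + 0.2435·351.8 + 0.1359·247.1 = 347.9183 kPa

Pbub = 347.9183 kPa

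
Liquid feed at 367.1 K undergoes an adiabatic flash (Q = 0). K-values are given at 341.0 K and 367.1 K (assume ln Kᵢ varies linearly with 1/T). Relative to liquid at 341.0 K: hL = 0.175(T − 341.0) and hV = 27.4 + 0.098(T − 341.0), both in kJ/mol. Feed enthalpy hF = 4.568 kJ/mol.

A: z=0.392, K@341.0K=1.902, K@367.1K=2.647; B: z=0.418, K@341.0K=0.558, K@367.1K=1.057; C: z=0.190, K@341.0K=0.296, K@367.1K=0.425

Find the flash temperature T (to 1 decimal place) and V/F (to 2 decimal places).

Adiabatic flash: solve Rachford–Rice at each trial T, then check hF = ψ·hV(T) + (1−ψ)·hL(T).
  T = 341.0 K: K = (1.902, 0.558, 0.296), RR gives ψ = 0.073, H_out = 1.990 kJ/mol
  T = 367.1 K: K = (2.647, 1.057, 0.425), RR gives ψ = 1.000, H_out = 29.958 kJ/mol
  T = 354.1 K: K = (2.259, 0.778, 0.357), RR gives ψ = 0.543, H_out = 16.626 kJ/mol
  T = 347.6 K: K = (2.078, 0.662, 0.326), RR gives ψ = 0.303, H_out = 9.303 kJ/mol
  T = 344.3 K: K = (1.989, 0.608, 0.311), RR gives ψ = 0.187, H_out = 5.656 kJ/mol
  T = 342.6 K: K = (1.944, 0.582, 0.303), RR gives ψ = 0.128, H_out = 3.775 kJ/mol
Linear interpolation between T = 342.6 (H_out = 3.775) and T = 344.3 (H_out = 5.656) on hF = 4.568 gives T ≈ 343.3 K, at which ψ = 0.15.

T = 343.3 K, V/F = 0.15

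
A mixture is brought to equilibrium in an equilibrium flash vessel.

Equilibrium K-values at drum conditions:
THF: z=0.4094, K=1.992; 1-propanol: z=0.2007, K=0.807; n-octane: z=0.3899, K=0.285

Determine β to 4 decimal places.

Rachford–Rice: g(β) = Σ zᵢ(Kᵢ−1)/(1+β(Kᵢ−1)) = 0.
Check two-phase: ΣzᵢKᵢ = 1.0886 > 1 and Σzᵢ/Kᵢ = 1.8223 > 1, so g(0) = 0.0886 > 0 and g(1) = -0.8223 < 0.
Iterate (Newton) starting at β = 0.5:
  β = 0.5000: g = -0.20529, g' = -0.6720 → β = 0.1945
  β = 0.1945: g = -0.02363, g' = -0.5601 → β = 0.1523
  β = 0.1523: g = 0.00005, g' = -0.5630 → β = 0.1524
Converged at β = 0.1524.

β = 0.1524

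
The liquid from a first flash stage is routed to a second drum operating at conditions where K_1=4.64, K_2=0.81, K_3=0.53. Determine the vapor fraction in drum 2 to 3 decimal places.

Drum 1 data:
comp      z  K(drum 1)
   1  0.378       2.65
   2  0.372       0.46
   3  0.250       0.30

Drum 1:
Let ψ₁ = V/F and solve Σ zᵢ(Kᵢ−1)/(1+ψ₁(Kᵢ−1)) = 0.
g(0) = ΣzᵢKᵢ − 1 = 0.248 and g(1) = 1 − Σzᵢ/Kᵢ = -0.785, so a root lies in (0, 1).
Iterate (Newton) starting at ψ₁ = 0.33:
  ψ₁ = 0.330: g = -0.0682, g' = -0.799 → ψ₁ = 0.245
  ψ₁ = 0.245: g = 0.0017, g' = -0.845 → ψ₁ = 0.247
Converged at ψ₁ = 0.247.
Drum-1 compositions:
  1: x = 0.269, y = 0.712
  2: x = 0.429, y = 0.197
  3: x = 0.302, y = 0.091
Drum-2 feed = drum-1 liquid: z₂ = (0.2687, 0.4292, 0.3022).
Drum 2:
Material balance + equilibrium reduce to Σ zᵢ(Kᵢ−1)/(1+ψ₂(Kᵢ−1)) = 0.
g(0) = ΣzᵢKᵢ − 1 = 0.754 and g(1) = 1 − Σzᵢ/Kᵢ = -0.158, so a root lies in (0, 1).
Newton–Raphson from ψ₂ = 0.5:
  ψ₂ = 0.500: g = 0.0710, g' = -0.581 → ψ₂ = 0.622
  ψ₂ = 0.622: g = 0.0063, g' = -0.487 → ψ₂ = 0.635
Converged at ψ₂ = 0.635.
  1: x = 0.081, y = 0.376
  2: x = 0.488, y = 0.395
  3: x = 0.431, y = 0.228

V/F (drum 2) = 0.635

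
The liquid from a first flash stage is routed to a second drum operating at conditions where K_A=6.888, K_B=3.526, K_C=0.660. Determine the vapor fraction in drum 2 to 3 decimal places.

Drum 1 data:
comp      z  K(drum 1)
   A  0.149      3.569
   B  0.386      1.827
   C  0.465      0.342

Drum 1:
Let ψ₁ = V/F and solve Σ zᵢ(Kᵢ−1)/(1+ψ₁(Kᵢ−1)) = 0.
Check two-phase: ΣzᵢKᵢ = 1.396 > 1 and Σzᵢ/Kᵢ = 1.613 > 1, so g(0) = 0.396 > 0 and g(1) = -0.613 < 0.
Newton iteration, ψ₁⁰ = 0.5:
  ψ₁ = 0.500: g = -0.0626, g' = -0.768 → ψ₁ = 0.418
Converged at ψ₁ = 0.418.
Drum-1 compositions:
  A: x = 0.072, y = 0.257
  B: x = 0.287, y = 0.524
  C: x = 0.641, y = 0.219
Drum-2 feed = drum-1 liquid: z₂ = (0.0719, 0.2869, 0.6412).
Drum 2:
Let ψ₂ = V/F and solve Σ zᵢ(Kᵢ−1)/(1+ψ₂(Kᵢ−1)) = 0.
Check two-phase: ΣzᵢKᵢ = 1.930 > 1 and Σzᵢ/Kᵢ = 1.063 > 1, so g(0) = 0.930 > 0 and g(1) = -0.063 < 0.
Newton–Raphson from ψ₂ = 0.5:
  ψ₂ = 0.500: g = 0.1649, g' = -0.625 → ψ₂ = 0.764
  ψ₂ = 0.764: g = 0.0299, g' = -0.431 → ψ₂ = 0.833
  ψ₂ = 0.833: g = 0.0009, g' = -0.406 → ψ₂ = 0.835
Converged at ψ₂ = 0.835.
  A: x = 0.012, y = 0.084
  B: x = 0.092, y = 0.325
  C: x = 0.896, y = 0.591

V/F (drum 2) = 0.835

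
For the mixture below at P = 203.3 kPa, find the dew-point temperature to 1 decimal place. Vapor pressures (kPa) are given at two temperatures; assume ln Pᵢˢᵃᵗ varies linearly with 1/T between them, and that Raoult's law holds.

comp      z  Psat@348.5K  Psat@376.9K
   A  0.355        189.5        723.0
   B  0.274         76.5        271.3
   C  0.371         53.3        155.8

T = 370.7 K

Dew-point temperature: Σzᵢ·P/Pᵢˢᵃᵗ(T) = 1. Interpolate ln Pᵢˢᵃᵗ = aᵢ + bᵢ/T.
  T = 348.5 K: ΣzᵢP/Pᵢˢᵃᵗ = 2.5241
  T = 376.9 K: ΣzᵢP/Pᵢˢᵃᵗ = 0.7893
  T = 362.7 K: ΣzᵢP/Pᵢˢᵃᵗ = 1.3776
  T = 369.8 K: ΣzᵢP/Pᵢˢᵃᵗ = 1.0368
  T = 373.4 K: ΣzᵢP/Pᵢˢᵃᵗ = 0.9016
  T = 371.6 K: ΣzᵢP/Pᵢˢᵃᵗ = 0.9665
Interpolating between 369.8 K and 371.6 K gives T ≈ 370.7 K.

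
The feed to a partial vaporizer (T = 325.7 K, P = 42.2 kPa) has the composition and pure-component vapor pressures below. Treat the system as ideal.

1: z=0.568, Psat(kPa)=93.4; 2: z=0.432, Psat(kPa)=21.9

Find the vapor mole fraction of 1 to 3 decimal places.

Raoult's law: Kᵢ = Pᵢˢᵃᵗ/P = Pᵢˢᵃᵗ/42.2.
  K_1 = 93.4/42.2 = 2.21327, K_2 = 21.9/42.2 = 0.51896
Material balance + equilibrium reduce to Σ zᵢ(Kᵢ−1)/(1+V/F(Kᵢ−1)) = 0.
g(0) = ΣzᵢKᵢ − 1 = 0.481 and g(1) = 1 − Σzᵢ/Kᵢ = -0.089, so a root lies in (0, 1).
Binary case is linear: z₁(K₁−1)(1+V/F(K₂−1)) + z₂(K₂−1)(1+V/F(K₁−1)) = 0
⇒ V/F = [z₁(K₁−1)+z₂(K₂−1)] / [−(K₁−1)(K₂−1)] = 0.4813/0.5836 = 0.825
Compositions from xᵢ = zᵢ/(1+V/F(Kᵢ−1)), yᵢ = Kᵢxᵢ:
  1: x = 0.284, y = 0.628
  2: x = 0.716, y = 0.372

y_1 = 0.628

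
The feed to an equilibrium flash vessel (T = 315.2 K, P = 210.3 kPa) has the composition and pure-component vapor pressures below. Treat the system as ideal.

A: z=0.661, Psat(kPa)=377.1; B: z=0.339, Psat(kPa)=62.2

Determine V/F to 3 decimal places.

V/F = 0.511

Raoult's law: Kᵢ = Pᵢˢᵃᵗ/P = Pᵢˢᵃᵗ/210.3.
  K_A = 377.1/210.3 = 1.79315, K_B = 62.2/210.3 = 0.29577
Binary case is linear: z₁(K₁−1)(1+V/F(K₂−1)) + z₂(K₂−1)(1+V/F(K₁−1)) = 0
⇒ V/F = [z₁(K₁−1)+z₂(K₂−1)] / [−(K₁−1)(K₂−1)] = 0.2855/0.5586 = 0.511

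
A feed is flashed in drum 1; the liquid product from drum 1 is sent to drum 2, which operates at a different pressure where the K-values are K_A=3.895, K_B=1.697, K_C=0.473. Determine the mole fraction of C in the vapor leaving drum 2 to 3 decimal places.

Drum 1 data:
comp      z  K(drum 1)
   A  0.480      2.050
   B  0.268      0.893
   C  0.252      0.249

y_C (drum 2) = 0.346

Drum 1:
Iterate (Newton) starting at ψ₁ = 0.5:
  ψ₁ = 0.500: g = -0.0029, g' = -0.595 → ψ₁ = 0.495
Converged at ψ₁ = 0.495.
Drum-1 compositions:
  A: x = 0.316, y = 0.647
  B: x = 0.283, y = 0.253
  C: x = 0.401, y = 0.100
Drum-2 feed = drum-1 liquid: z₂ = (0.3158, 0.2830, 0.4012).
Drum 2:
Material balance + equilibrium reduce to Σ zᵢ(Kᵢ−1)/(1+ψ₂(Kᵢ−1)) = 0.
Check two-phase: ΣzᵢKᵢ = 1.900 > 1 and Σzᵢ/Kᵢ = 1.096 > 1, so g(0) = 0.900 > 0 and g(1) = -0.096 < 0.
Iterate (Newton) starting at ψ₂ = 0.5:
  ψ₂ = 0.500: g = 0.2327, g' = -0.723 → ψ₂ = 0.822
  ψ₂ = 0.822: g = 0.0229, g' = -0.634 → ψ₂ = 0.858
Converged at ψ₂ = 0.858.
  A: x = 0.091, y = 0.353
  B: x = 0.177, y = 0.301
  C: x = 0.732, y = 0.346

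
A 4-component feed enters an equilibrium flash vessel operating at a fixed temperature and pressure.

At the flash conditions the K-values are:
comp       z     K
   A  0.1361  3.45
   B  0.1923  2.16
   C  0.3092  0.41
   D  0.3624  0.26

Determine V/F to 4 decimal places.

V/F = 0.0857

Rachford–Rice: g(V/F) = Σ zᵢ(Kᵢ−1)/(1+V/F(Kᵢ−1)) = 0.
g(0) = ΣzᵢKᵢ − 1 = 0.1059 and g(1) = 1 − Σzᵢ/Kᵢ = -1.2765, so a root lies in (0, 1).
Newton iteration, V/F⁰ = 0.54:
  V/F = 0.5400: g = -0.43369, g' = -1.0315 → V/F = 0.1196
  V/F = 0.1196: g = -0.03669, g' = -1.0517 → V/F = 0.0847
  V/F = 0.0847: g = 0.00114, g' = -1.1200 → V/F = 0.0857
Converged at V/F = 0.0857.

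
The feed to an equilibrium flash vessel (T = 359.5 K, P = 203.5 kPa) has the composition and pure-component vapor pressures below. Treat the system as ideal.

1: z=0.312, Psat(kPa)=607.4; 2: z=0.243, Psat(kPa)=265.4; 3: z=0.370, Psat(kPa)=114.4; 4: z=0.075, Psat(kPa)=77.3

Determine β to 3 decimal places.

Raoult's law: Kᵢ = Pᵢˢᵃᵗ/P = Pᵢˢᵃᵗ/203.5.
  K_1 = 607.4/203.5 = 2.98477, K_2 = 265.4/203.5 = 1.30418, K_3 = 114.4/203.5 = 0.56216, K_4 = 77.3/203.5 = 0.37985
Material balance + equilibrium reduce to Σ zᵢ(Kᵢ−1)/(1+β(Kᵢ−1)) = 0.
Feasibility: ΣzᵢKᵢ = 1.485, Σzᵢ/Kᵢ = 1.146 — both > 1, two phases present.
Newton–Raphson from β = 0.4:
  β = 0.400: g = 0.1528, g' = -0.555 → β = 0.675
  β = 0.675: g = 0.0159, g' = -0.468 → β = 0.709
Converged at β = 0.709.

β = 0.709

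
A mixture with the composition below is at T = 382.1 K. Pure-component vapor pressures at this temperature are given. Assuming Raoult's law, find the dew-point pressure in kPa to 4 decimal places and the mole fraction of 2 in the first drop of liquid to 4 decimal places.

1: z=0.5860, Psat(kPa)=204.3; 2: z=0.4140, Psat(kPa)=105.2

At the dew point ψ → 1, so Σzᵢ/Kᵢ = 1 with Kᵢ = Pᵢˢᵃᵗ/P ⇒ 1/P = Σzᵢ/Pᵢˢᵃᵗ.
1/P = 0.5860/204.3 + 0.4140/105.2 = 0.0068037 ⇒ P = 146.9790 kPa
xᵢ = zᵢP/Pᵢˢᵃᵗ ⇒ x_2 = 0.4140·146.9790/105.2 = 0.5784

Pdew = 146.9790 kPa, x_2 = 0.5784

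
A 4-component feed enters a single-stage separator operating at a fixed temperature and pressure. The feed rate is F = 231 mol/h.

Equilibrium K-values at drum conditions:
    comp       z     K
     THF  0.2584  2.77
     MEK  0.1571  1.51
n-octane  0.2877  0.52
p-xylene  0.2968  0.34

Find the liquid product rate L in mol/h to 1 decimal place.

L = 174.4 mol/h

Rachford–Rice: g(ψ) = Σ zᵢ(Kᵢ−1)/(1+ψ(Kᵢ−1)) = 0.
g(0) = ΣzᵢKᵢ − 1 = 0.2035 and g(1) = 1 − Σzᵢ/Kᵢ = -0.6235, so a root lies in (0, 1).
Iterate (Newton) starting at ψ = 0.52:
  ψ = 0.5200: g = -0.18079, g' = -0.6625 → ψ = 0.2471
  ψ = 0.2471: g = -0.00138, g' = -0.6940 → ψ = 0.2451
Converged at ψ = 0.2451.
Then V = ψ·F = 0.2451·231 = 56.6 mol/h and L = F − V = 174.4 mol/h.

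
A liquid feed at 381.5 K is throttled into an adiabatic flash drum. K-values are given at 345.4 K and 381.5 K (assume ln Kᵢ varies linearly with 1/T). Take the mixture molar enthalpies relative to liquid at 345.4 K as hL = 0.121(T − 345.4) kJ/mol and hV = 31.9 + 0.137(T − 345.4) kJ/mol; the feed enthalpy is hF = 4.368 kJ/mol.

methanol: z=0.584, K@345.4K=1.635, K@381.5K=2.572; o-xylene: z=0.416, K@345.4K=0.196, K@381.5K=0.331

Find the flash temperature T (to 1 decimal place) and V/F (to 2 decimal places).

T = 347.7 K, V/F = 0.13

Adiabatic flash: solve Rachford–Rice at each trial T, then check hF = ψ·hV(T) + (1−ψ)·hL(T).
  T = 345.4 K: K = (1.635, 0.196), RR gives ψ = 0.071, H_out = 2.273 kJ/mol
  T = 381.5 K: K = (2.572, 0.331), RR gives ψ = 0.608, H_out = 24.125 kJ/mol
  T = 363.4 K: K = (2.073, 0.258), RR gives ψ = 0.399, H_out = 15.023 kJ/mol
  T = 354.4 K: K = (1.846, 0.226), RR gives ψ = 0.263, H_out = 9.504 kJ/mol
  T = 349.9 K: K = (1.739, 0.210), RR gives ψ = 0.177, H_out = 6.192 kJ/mol
  T = 347.6 K: K = (1.685, 0.203), RR gives ψ = 0.126, H_out = 4.281 kJ/mol
Linear interpolation between T = 347.6 (H_out = 4.281) and T = 349.9 (H_out = 6.192) on hF = 4.368 gives T ≈ 347.7 K, at which ψ = 0.13.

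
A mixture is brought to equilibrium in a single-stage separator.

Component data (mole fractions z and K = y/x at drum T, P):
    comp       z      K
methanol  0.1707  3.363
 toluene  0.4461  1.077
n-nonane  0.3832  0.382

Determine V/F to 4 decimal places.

V/F = 0.2624

Material balance + equilibrium reduce to Σ zᵢ(Kᵢ−1)/(1+V/F(Kᵢ−1)) = 0.
Check two-phase: ΣzᵢKᵢ = 1.2009 > 1 and Σzᵢ/Kᵢ = 1.4681 > 1, so g(0) = 0.2009 > 0 and g(1) = -0.4681 < 0.
Iterate (Newton) starting at V/F = 0.55:
  V/F = 0.5500: g = -0.15040, g' = -0.5185 → V/F = 0.2600
  V/F = 0.2600: g = 0.00141, g' = -0.5761 → V/F = 0.2624
Converged at V/F = 0.2624.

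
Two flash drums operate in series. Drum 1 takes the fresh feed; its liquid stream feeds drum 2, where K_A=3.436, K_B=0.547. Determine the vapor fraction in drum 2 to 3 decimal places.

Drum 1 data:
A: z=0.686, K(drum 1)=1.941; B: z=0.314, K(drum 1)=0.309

V/F (drum 2) = 0.698

Drum 1:
Rachford–Rice: g(ψ₁) = Σ zᵢ(Kᵢ−1)/(1+ψ₁(Kᵢ−1)) = 0.
Check two-phase: ΣzᵢKᵢ = 1.429 > 1 and Σzᵢ/Kᵢ = 1.370 > 1, so g(0) = 0.429 > 0 and g(1) = -0.370 < 0.
Iterate (Newton) starting at ψ₁ = 0.56:
  ψ₁ = 0.560: g = 0.0688, g' = -0.659 → ψ₁ = 0.664
  ψ₁ = 0.664: g = -0.0039, g' = -0.742 → ψ₁ = 0.659
Converged at ψ₁ = 0.659.
Drum-1 compositions:
  A: x = 0.423, y = 0.822
  B: x = 0.577, y = 0.178
Drum-2 feed = drum-1 liquid: z₂ = (0.4234, 0.5766).
Drum 2:
Rachford–Rice: g(ψ₂) = Σ zᵢ(Kᵢ−1)/(1+ψ₂(Kᵢ−1)) = 0.
g(0) = ΣzᵢKᵢ − 1 = 0.770 and g(1) = 1 − Σzᵢ/Kᵢ = -0.177, so a root lies in (0, 1).
Newton–Raphson from ψ₂ = 0.63:
  ψ₂ = 0.630: g = 0.0414, g' = -0.623 → ψ₂ = 0.696
  ψ₂ = 0.696: g = 0.0009, g' = -0.598 → ψ₂ = 0.698
Converged at ψ₂ = 0.698.
  A: x = 0.157, y = 0.539
  B: x = 0.843, y = 0.461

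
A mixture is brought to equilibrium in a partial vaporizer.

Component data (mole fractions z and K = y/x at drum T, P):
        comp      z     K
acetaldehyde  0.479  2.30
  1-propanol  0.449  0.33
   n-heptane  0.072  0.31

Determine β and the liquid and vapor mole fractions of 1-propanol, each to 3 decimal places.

β = 0.311, x_1-propanol = 0.567, y_1-propanol = 0.187

Rachford–Rice: g(β) = Σ zᵢ(Kᵢ−1)/(1+β(Kᵢ−1)) = 0.
Feasibility: ΣzᵢKᵢ = 1.272, Σzᵢ/Kᵢ = 1.801 — both > 1, two phases present.
Newton–Raphson from β = 0.62:
  β = 0.620: g = -0.2566, g' = -0.943 → β = 0.348
  β = 0.348: g = -0.0288, g' = -0.786 → β = 0.311
Converged at β = 0.311.
Compositions from xᵢ = zᵢ/(1+β(Kᵢ−1)), yᵢ = Kᵢxᵢ:
  acetaldehyde: x = 0.341, y = 0.784
  1-propanol: x = 0.567, y = 0.187
  n-heptane: x = 0.092, y = 0.028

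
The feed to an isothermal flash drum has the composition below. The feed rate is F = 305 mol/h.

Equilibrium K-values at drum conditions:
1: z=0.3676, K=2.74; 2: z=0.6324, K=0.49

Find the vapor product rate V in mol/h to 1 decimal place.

V = 109.0 mol/h

Material balance + equilibrium reduce to Σ zᵢ(Kᵢ−1)/(1+β(Kᵢ−1)) = 0.
Check two-phase: ΣzᵢKᵢ = 1.3171 > 1 and Σzᵢ/Kᵢ = 1.4248 > 1, so g(0) = 0.3171 > 0 and g(1) = -0.4248 < 0.
Binary case is linear: z₁(K₁−1)(1+β(K₂−1)) + z₂(K₂−1)(1+β(K₁−1)) = 0
⇒ β = [z₁(K₁−1)+z₂(K₂−1)] / [−(K₁−1)(K₂−1)] = 0.31710/0.88740 = 0.3573
Then V = β·F = 0.3573·305 = 109.0 mol/h and L = F − V = 196.0 mol/h.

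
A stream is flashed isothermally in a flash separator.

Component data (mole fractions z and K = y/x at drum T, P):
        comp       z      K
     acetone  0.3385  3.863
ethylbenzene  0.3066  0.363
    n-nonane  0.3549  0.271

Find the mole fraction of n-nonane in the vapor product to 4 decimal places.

y_n-nonane = 0.1188

Rachford–Rice: g(V/F) = Σ zᵢ(Kᵢ−1)/(1+V/F(Kᵢ−1)) = 0.
g(0) = ΣzᵢKᵢ − 1 = 0.5151 and g(1) = 1 − Σzᵢ/Kᵢ = -1.2418, so a root lies in (0, 1).
Newton–Raphson from V/F = 0.5:
  V/F = 0.5000: g = -0.29512, g' = -1.2042 → V/F = 0.2549
  V/F = 0.2549: g = 0.00930, g' = -1.3891 → V/F = 0.2616
  V/F = 0.2616: g = 0.00005, g' = -1.3741 → V/F = 0.2617
Converged at V/F = 0.2617.
Compositions from xᵢ = zᵢ/(1+V/F(Kᵢ−1)), yᵢ = Kᵢxᵢ:
  acetone: x = 0.1935, y = 0.7476
  ethylbenzene: x = 0.3679, y = 0.1336
  n-nonane: x = 0.4386, y = 0.1188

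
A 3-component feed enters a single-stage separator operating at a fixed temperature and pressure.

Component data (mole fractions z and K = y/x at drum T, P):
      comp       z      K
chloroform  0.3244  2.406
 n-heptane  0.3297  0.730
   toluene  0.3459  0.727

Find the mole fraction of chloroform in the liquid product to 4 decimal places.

x_chloroform = 0.1619

Newton–Raphson from β = 0.31:
  β = 0.3100: g = 0.11734, g' = -0.3704 → β = 0.6268
  β = 0.6268: g = 0.02138, g' = -0.2535 → β = 0.7111
  β = 0.7111: g = 0.00073, g' = -0.2369 → β = 0.7142
Converged at β = 0.7142.
Compositions from xᵢ = zᵢ/(1+β(Kᵢ−1)), yᵢ = Kᵢxᵢ:
  chloroform: x = 0.1619, y = 0.3895
  n-heptane: x = 0.4085, y = 0.2982
  toluene: x = 0.4297, y = 0.3124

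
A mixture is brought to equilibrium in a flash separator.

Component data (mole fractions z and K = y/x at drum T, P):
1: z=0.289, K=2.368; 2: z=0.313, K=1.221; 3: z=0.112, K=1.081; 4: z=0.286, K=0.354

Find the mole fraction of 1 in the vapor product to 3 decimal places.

y_1 = 0.385

Iterate (Newton) starting at ψ = 0.45:
  ψ = 0.450: g = 0.0559, g' = -0.458 → ψ = 0.572
  ψ = 0.572: g = -0.0012, g' = -0.483 → ψ = 0.570
Converged at ψ = 0.570.
Compositions from xᵢ = zᵢ/(1+ψ(Kᵢ−1)), yᵢ = Kᵢxᵢ:
  1: x = 0.162, y = 0.385
  2: x = 0.278, y = 0.339
  3: x = 0.107, y = 0.116
  4: x = 0.453, y = 0.160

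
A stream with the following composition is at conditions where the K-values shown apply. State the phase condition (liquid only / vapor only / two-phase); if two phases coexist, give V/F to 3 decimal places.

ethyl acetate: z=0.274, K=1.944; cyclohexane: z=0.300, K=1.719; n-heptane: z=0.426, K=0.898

ΣzᵢKᵢ = 1.431; Σzᵢ/Kᵢ = 0.790.
Since Σzᵢ/Kᵢ < 1 the mixture is above its dew point — single vapor phase.

vapor only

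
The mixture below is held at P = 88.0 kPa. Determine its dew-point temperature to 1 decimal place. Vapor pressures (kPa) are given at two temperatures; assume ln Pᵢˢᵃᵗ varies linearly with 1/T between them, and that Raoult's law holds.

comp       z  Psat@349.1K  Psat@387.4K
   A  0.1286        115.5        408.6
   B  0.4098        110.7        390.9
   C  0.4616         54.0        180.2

Dew-point temperature: Σzᵢ·P/Pᵢˢᵃᵗ(T) = 1. Interpolate ln Pᵢˢᵃᵗ = aᵢ + bᵢ/T.
  T = 349.1 K: ΣzᵢP/Pᵢˢᵃᵗ = 1.1760
  T = 387.4 K: ΣzᵢP/Pᵢˢᵃᵗ = 0.3454
  T = 368.2 K: ΣzᵢP/Pᵢˢᵃᵗ = 0.6182
  T = 358.6 K: ΣzᵢP/Pᵢˢᵃᵗ = 0.8468
  T = 353.9 K: ΣzᵢP/Pᵢˢᵃᵗ = 0.9940
  T = 351.5 K: ΣzᵢP/Pᵢˢᵃᵗ = 1.0805
Interpolating between 351.5 K and 353.9 K gives T ≈ 353.7 K.

T = 353.7 K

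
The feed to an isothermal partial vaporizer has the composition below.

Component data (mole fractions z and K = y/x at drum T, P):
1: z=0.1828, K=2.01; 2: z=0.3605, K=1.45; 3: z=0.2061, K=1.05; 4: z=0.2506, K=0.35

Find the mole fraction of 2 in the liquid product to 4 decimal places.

Let ψ = V/F and solve Σ zᵢ(Kᵢ−1)/(1+ψ(Kᵢ−1)) = 0.
g(0) = ΣzᵢKᵢ − 1 = 0.1943 and g(1) = 1 − Σzᵢ/Kᵢ = -0.2519, so a root lies in (0, 1).
Iterate (Newton) starting at ψ = 0.68:
  ψ = 0.6800: g = -0.04828, g' = -0.4489 → ψ = 0.5724
  ψ = 0.5724: g = -0.00341, g' = -0.3901 → ψ = 0.5637
Converged at ψ = 0.5637.
Compositions from xᵢ = zᵢ/(1+ψ(Kᵢ−1)), yᵢ = Kᵢxᵢ:
  1: x = 0.1165, y = 0.2341
  2: x = 0.2876, y = 0.4170
  3: x = 0.2005, y = 0.2105
  4: x = 0.3955, y = 0.1384

x_2 = 0.2876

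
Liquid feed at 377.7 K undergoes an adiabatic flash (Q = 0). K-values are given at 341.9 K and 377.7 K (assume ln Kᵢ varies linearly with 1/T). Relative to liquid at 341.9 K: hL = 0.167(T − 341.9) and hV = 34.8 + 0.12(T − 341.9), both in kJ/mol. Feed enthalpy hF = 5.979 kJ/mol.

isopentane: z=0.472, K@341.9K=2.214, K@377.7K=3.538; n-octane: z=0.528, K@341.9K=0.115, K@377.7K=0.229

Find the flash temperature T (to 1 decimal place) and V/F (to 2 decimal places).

Adiabatic flash: solve Rachford–Rice at each trial T, then check hF = ψ·hV(T) + (1−ψ)·hL(T).
  T = 341.9 K: K = (2.214, 0.115), RR gives ψ = 0.098, H_out = 3.425 kJ/mol
  T = 377.7 K: K = (3.538, 0.229), RR gives ψ = 0.404, H_out = 19.363 kJ/mol
  T = 359.8 K: K = (2.832, 0.165), RR gives ψ = 0.277, H_out = 12.398 kJ/mol
  T = 350.9 K: K = (2.513, 0.139), RR gives ψ = 0.199, H_out = 8.346 kJ/mol
  T = 346.4 K: K = (2.361, 0.126), RR gives ψ = 0.152, H_out = 6.020 kJ/mol
  T = 344.1 K: K = (2.285, 0.120), RR gives ψ = 0.126, H_out = 4.732 kJ/mol
Linear interpolation between T = 344.1 (H_out = 4.732) and T = 346.4 (H_out = 6.020) on hF = 5.979 gives T ≈ 346.3 K, at which ψ = 0.15.

T = 346.3 K, V/F = 0.15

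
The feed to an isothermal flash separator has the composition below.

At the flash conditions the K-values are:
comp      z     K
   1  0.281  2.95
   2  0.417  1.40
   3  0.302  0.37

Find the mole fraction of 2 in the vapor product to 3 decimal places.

Let ψ = V/F and solve Σ zᵢ(Kᵢ−1)/(1+ψ(Kᵢ−1)) = 0.
Check two-phase: ΣzᵢKᵢ = 1.524 > 1 and Σzᵢ/Kᵢ = 1.209 > 1, so g(0) = 0.524 > 0 and g(1) = -0.209 < 0.
Iterate (Newton) starting at ψ = 0.67:
  ψ = 0.670: g = 0.0399, g' = -0.601 → ψ = 0.736
  ψ = 0.736: g = -0.0011, g' = -0.637 → ψ = 0.735
Converged at ψ = 0.735.
Compositions from xᵢ = zᵢ/(1+ψ(Kᵢ−1)), yᵢ = Kᵢxᵢ:
  1: x = 0.116, y = 0.341
  2: x = 0.322, y = 0.451
  3: x = 0.562, y = 0.208

y_2 = 0.451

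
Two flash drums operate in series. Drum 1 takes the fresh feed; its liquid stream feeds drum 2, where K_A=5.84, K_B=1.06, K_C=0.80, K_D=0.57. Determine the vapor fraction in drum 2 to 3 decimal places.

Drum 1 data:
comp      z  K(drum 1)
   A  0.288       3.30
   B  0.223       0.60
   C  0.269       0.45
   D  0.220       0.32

V/F (drum 2) = 0.688

Drum 1:
Material balance + equilibrium reduce to Σ zᵢ(Kᵢ−1)/(1+ψ₁(Kᵢ−1)) = 0.
Check two-phase: ΣzᵢKᵢ = 1.276 > 1 and Σzᵢ/Kᵢ = 1.744 > 1, so g(0) = 0.276 > 0 and g(1) = -0.744 < 0.
Newton–Raphson from ψ₁ = 0.63:
  ψ₁ = 0.630: g = -0.3369, g' = -0.820 → ψ₁ = 0.219
  ψ₁ = 0.219: g = -0.0012, g' = -0.962 → ψ₁ = 0.218
Converged at ψ₁ = 0.218.
Drum-1 compositions:
  A: x = 0.192, y = 0.633
  B: x = 0.244, y = 0.147
  C: x = 0.306, y = 0.138
  D: x = 0.258, y = 0.083
Drum-2 feed = drum-1 liquid: z₂ = (0.1919, 0.2443, 0.3056, 0.2582).
Drum 2:
Let ψ₂ = V/F and solve Σ zᵢ(Kᵢ−1)/(1+ψ₂(Kᵢ−1)) = 0.
g(0) = ΣzᵢKᵢ − 1 = 0.771 and g(1) = 1 − Σzᵢ/Kᵢ = -0.098, so a root lies in (0, 1).
Iterate (Newton) starting at ψ₂ = 0.5:
  ψ₂ = 0.500: g = 0.0765, g' = -0.478 → ψ₂ = 0.660
  ψ₂ = 0.660: g = 0.0101, g' = -0.366 → ψ₂ = 0.688
Converged at ψ₂ = 0.688.
  A: x = 0.044, y = 0.259
  B: x = 0.235, y = 0.249
  C: x = 0.354, y = 0.283
  D: x = 0.367, y = 0.209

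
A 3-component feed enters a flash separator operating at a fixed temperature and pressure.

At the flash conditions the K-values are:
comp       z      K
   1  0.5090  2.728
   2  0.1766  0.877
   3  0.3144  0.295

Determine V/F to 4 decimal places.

Material balance + equilibrium reduce to Σ zᵢ(Kᵢ−1)/(1+V/F(Kᵢ−1)) = 0.
Feasibility: ΣzᵢKᵢ = 1.6362, Σzᵢ/Kᵢ = 1.4537 — both > 1, two phases present.
Newton–Raphson from V/F = 0.5:
  V/F = 0.5000: g = 0.10640, g' = -0.8132 → V/F = 0.6308
  V/F = 0.6308: g = -0.00192, g' = -0.8579 → V/F = 0.6286
Converged at V/F = 0.6286.

V/F = 0.6286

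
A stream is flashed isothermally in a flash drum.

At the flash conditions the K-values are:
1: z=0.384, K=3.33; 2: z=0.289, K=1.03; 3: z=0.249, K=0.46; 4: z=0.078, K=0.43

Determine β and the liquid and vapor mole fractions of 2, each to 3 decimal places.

β = 0.804, x_2 = 0.282, y_2 = 0.291

Let β = V/F and solve Σ zᵢ(Kᵢ−1)/(1+β(Kᵢ−1)) = 0.
Check two-phase: ΣzᵢKᵢ = 1.724 > 1 and Σzᵢ/Kᵢ = 1.119 > 1, so g(0) = 0.724 > 0 and g(1) = -0.119 < 0.
Newton iteration, β⁰ = 0.48:
  β = 0.480: g = 0.1882, g' = -0.645 → β = 0.772
  β = 0.772: g = 0.0183, g' = -0.561 → β = 0.804
Converged at β = 0.804.
Compositions from xᵢ = zᵢ/(1+β(Kᵢ−1)), yᵢ = Kᵢxᵢ:
  1: x = 0.134, y = 0.445
  2: x = 0.282, y = 0.291
  3: x = 0.440, y = 0.202
  4: x = 0.144, y = 0.062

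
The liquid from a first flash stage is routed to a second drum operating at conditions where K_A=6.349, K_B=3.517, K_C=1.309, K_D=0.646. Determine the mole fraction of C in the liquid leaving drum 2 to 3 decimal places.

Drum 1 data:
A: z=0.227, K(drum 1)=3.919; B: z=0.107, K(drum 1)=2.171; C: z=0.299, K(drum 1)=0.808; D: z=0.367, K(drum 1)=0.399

Drum 1:
Let ψ₁ = V/F and solve Σ zᵢ(Kᵢ−1)/(1+ψ₁(Kᵢ−1)) = 0.
Check two-phase: ΣzᵢKᵢ = 1.510 > 1 and Σzᵢ/Kᵢ = 1.397 > 1, so g(0) = 0.510 > 0 and g(1) = -0.397 < 0.
Newton–Raphson from ψ₁ = 0.5:
  ψ₁ = 0.500: g = -0.0304, g' = -0.663 → ψ₁ = 0.454
  ψ₁ = 0.454: g = 0.0005, g' = -0.684 → ψ₁ = 0.455
Converged at ψ₁ = 0.455.
Drum-1 compositions:
  A: x = 0.098, y = 0.382
  B: x = 0.070, y = 0.152
  C: x = 0.328, y = 0.265
  D: x = 0.505, y = 0.202
Drum-2 feed = drum-1 liquid: z₂ = (0.0975, 0.0698, 0.3276, 0.5050).
Drum 2:
Rachford–Rice: g(ψ₂) = Σ zᵢ(Kᵢ−1)/(1+ψ₂(Kᵢ−1)) = 0.
g(0) = ΣzᵢKᵢ − 1 = 0.620 and g(1) = 1 − Σzᵢ/Kᵢ = -0.067, so a root lies in (0, 1).
Newton iteration, ψ₂⁰ = 0.5:
  ψ₂ = 0.500: g = 0.0902, g' = -0.410 → ψ₂ = 0.720
  ψ₂ = 0.720: g = 0.0129, g' = -0.309 → ψ₂ = 0.762
Converged at ψ₂ = 0.762.
  A: x = 0.019, y = 0.122
  B: x = 0.024, y = 0.084
  C: x = 0.265, y = 0.347
  D: x = 0.692, y = 0.447

x_C (drum 2) = 0.265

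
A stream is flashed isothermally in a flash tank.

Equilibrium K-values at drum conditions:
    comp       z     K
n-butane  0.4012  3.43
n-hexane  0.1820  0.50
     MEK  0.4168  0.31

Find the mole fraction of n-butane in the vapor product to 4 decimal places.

y_n-butane = 0.7115

Iterate (Newton) starting at β = 0.5:
  β = 0.5000: g = -0.12026, g' = -1.0263 → β = 0.3828
  β = 0.3828: g = 0.00170, g' = -1.0719 → β = 0.3844
Converged at β = 0.3844.
Compositions from xᵢ = zᵢ/(1+β(Kᵢ−1)), yᵢ = Kᵢxᵢ:
  n-butane: x = 0.2074, y = 0.7115
  n-hexane: x = 0.2253, y = 0.1127
  MEK: x = 0.5673, y = 0.1759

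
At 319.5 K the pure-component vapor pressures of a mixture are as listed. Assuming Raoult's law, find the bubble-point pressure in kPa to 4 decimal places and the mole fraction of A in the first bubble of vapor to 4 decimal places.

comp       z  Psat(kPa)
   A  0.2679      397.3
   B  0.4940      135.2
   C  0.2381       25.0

Pbub = 179.1780 kPa, y_A = 0.5940

At the bubble point ψ → 0, so ΣzᵢKᵢ = 1 with Kᵢ = Pᵢˢᵃᵗ/P ⇒ P = ΣzᵢPᵢˢᵃᵗ.
P = 0.2679·397.3 + 0.4940·135.2 + 0.2381·25.0 = 179.1780 kPa
yᵢ = zᵢPᵢˢᵃᵗ/P ⇒ y_A = 0.2679·397.3/179.1780 = 0.5940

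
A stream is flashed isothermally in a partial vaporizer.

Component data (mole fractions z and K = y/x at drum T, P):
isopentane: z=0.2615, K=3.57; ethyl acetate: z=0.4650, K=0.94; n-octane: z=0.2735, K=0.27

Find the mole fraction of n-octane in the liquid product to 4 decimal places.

x_n-octane = 0.3984

Material balance + equilibrium reduce to Σ zᵢ(Kᵢ−1)/(1+ψ(Kᵢ−1)) = 0.
Feasibility: ΣzᵢKᵢ = 1.4445, Σzᵢ/Kᵢ = 1.5809 — both > 1, two phases present.
Newton iteration, ψ⁰ = 0.3:
  ψ = 0.3000: g = 0.09543, g' = -0.7914 → ψ = 0.4206
  ψ = 0.4206: g = 0.00623, g' = -0.7041 → ψ = 0.4294
Converged at ψ = 0.4294.
Compositions from xᵢ = zᵢ/(1+ψ(Kᵢ−1)), yᵢ = Kᵢxᵢ:
  isopentane: x = 0.1243, y = 0.4438
  ethyl acetate: x = 0.4773, y = 0.4487
  n-octane: x = 0.3984, y = 0.1076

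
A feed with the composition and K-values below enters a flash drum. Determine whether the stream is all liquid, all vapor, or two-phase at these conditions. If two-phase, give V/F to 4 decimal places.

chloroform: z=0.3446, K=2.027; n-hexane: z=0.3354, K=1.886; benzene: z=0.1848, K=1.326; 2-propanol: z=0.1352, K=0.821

ΣzᵢKᵢ = 1.6871; Σzᵢ/Kᵢ = 0.6519.
Since Σzᵢ/Kᵢ < 1 the mixture is above its dew point — single vapor phase.

all vapor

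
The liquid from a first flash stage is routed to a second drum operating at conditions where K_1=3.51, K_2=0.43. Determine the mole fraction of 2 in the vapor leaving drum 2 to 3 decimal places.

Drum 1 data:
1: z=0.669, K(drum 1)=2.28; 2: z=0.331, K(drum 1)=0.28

y_2 (drum 2) = 0.350

Drum 1:
Material balance + equilibrium reduce to Σ zᵢ(Kᵢ−1)/(1+ψ₁(Kᵢ−1)) = 0.
Feasibility: ΣzᵢKᵢ = 1.618, Σzᵢ/Kᵢ = 1.476 — both > 1, two phases present.
Iterate (Newton) starting at ψ₁ = 0.5:
  ψ₁ = 0.500: g = 0.1498, g' = -0.826 → ψ₁ = 0.681
  ψ₁ = 0.681: g = -0.0103, g' = -0.974 → ψ₁ = 0.671
Converged at ψ₁ = 0.671.
Drum-1 compositions:
  1: x = 0.360, y = 0.821
  2: x = 0.640, y = 0.179
Drum-2 feed = drum-1 liquid: z₂ = (0.3600, 0.6400).
Drum 2:
Material balance + equilibrium reduce to Σ zᵢ(Kᵢ−1)/(1+ψ₂(Kᵢ−1)) = 0.
g(0) = ΣzᵢKᵢ − 1 = 0.539 and g(1) = 1 − Σzᵢ/Kᵢ = -0.591, so a root lies in (0, 1).
Iterate (Newton) starting at ψ₂ = 0.44:
  ψ₂ = 0.440: g = -0.0575, g' = -0.883 → ψ₂ = 0.375
  ψ₂ = 0.375: g = 0.0017, g' = -0.938 → ψ₂ = 0.377
Converged at ψ₂ = 0.377.
  1: x = 0.185, y = 0.650
  2: x = 0.815, y = 0.350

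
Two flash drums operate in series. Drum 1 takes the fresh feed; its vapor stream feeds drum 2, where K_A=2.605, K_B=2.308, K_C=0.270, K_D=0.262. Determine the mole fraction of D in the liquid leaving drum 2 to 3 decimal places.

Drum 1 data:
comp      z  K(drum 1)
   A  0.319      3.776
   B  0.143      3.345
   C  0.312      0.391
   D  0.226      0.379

x_D (drum 2) = 0.281

Drum 1:
Let ψ₁ = V/F and solve Σ zᵢ(Kᵢ−1)/(1+ψ₁(Kᵢ−1)) = 0.
g(0) = ΣzᵢKᵢ − 1 = 0.891 and g(1) = 1 − Σzᵢ/Kᵢ = -0.521, so a root lies in (0, 1).
Newton–Raphson from ψ₁ = 0.4:
  ψ₁ = 0.400: g = 0.1547, g' = -1.118 → ψ₁ = 0.538
  ψ₁ = 0.538: g = 0.0097, g' = -1.001 → ψ₁ = 0.548
Converged at ψ₁ = 0.548.
Drum-1 compositions:
  A: x = 0.127, y = 0.478
  B: x = 0.063, y = 0.209
  C: x = 0.468, y = 0.183
  D: x = 0.343, y = 0.130
Drum-2 feed = drum-1 vapor: z₂ = (0.4777, 0.2093, 0.1831, 0.1298).
Drum 2:
Material balance + equilibrium reduce to Σ zᵢ(Kᵢ−1)/(1+ψ₂(Kᵢ−1)) = 0.
Check two-phase: ΣzᵢKᵢ = 1.811 > 1 and Σzᵢ/Kᵢ = 1.448 > 1, so g(0) = 0.811 > 0 and g(1) = -0.448 < 0.
Newton iteration, ψ₂⁰ = 0.5:
  ψ₂ = 0.500: g = 0.2285, g' = -0.929 → ψ₂ = 0.746
  ψ₂ = 0.746: g = -0.0191, g' = -1.167 → ψ₂ = 0.730
  ψ₂ = 0.730: g = -0.0003, g' = -1.133 → ψ₂ = 0.729
Converged at ψ₂ = 0.729.
  A: x = 0.220, y = 0.573
  B: x = 0.107, y = 0.247
  C: x = 0.392, y = 0.106
  D: x = 0.281, y = 0.074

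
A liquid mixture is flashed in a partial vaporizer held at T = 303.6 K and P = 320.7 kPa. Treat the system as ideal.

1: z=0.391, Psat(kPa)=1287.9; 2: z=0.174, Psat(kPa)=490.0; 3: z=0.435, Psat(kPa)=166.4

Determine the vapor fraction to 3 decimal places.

ψ = 0.918

Raoult's law: Kᵢ = Pᵢˢᵃᵗ/P = Pᵢˢᵃᵗ/320.7.
  K_1 = 1287.9/320.7 = 4.01590, K_2 = 490.0/320.7 = 1.52791, K_3 = 166.4/320.7 = 0.51886
Iterate (Newton) starting at ψ = 0.48:
  ψ = 0.480: g = 0.2829, g' = -0.795 → ψ = 0.836
  ψ = 0.836: g = 0.0485, g' = -0.592 → ψ = 0.918
Converged at ψ = 0.918.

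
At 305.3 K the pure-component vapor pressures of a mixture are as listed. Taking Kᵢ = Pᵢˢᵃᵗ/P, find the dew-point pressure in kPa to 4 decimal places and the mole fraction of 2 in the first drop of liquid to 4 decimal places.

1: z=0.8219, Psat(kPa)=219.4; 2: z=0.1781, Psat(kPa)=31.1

Pdew = 105.5653 kPa, x_2 = 0.6045

At the dew point ψ → 1, so Σzᵢ/Kᵢ = 1 with Kᵢ = Pᵢˢᵃᵗ/P ⇒ 1/P = Σzᵢ/Pᵢˢᵃᵗ.
1/P = 0.8219/219.4 + 0.1781/31.1 = 0.0094728 ⇒ P = 105.5653 kPa
xᵢ = zᵢP/Pᵢˢᵃᵗ ⇒ x_2 = 0.1781·105.5653/31.1 = 0.6045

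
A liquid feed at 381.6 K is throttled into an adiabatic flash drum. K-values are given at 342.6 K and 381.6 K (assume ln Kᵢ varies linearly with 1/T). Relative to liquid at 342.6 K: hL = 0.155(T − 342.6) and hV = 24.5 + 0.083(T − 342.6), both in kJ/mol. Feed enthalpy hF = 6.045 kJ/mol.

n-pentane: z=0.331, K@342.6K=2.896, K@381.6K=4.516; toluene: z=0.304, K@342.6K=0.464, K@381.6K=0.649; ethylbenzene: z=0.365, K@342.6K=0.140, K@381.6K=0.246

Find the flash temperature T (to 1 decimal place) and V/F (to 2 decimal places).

T = 352.6 K, V/F = 0.19

Adiabatic flash: solve Rachford–Rice at each trial T, then check hF = ψ·hV(T) + (1−ψ)·hL(T).
  T = 342.6 K: K = (2.896, 0.464, 0.140), RR gives ψ = 0.110, H_out = 2.684 kJ/mol
  T = 381.6 K: K = (4.516, 0.649, 0.246), RR gives ψ = 0.371, H_out = 14.097 kJ/mol
  T = 362.1 K: K = (3.660, 0.554, 0.188), RR gives ψ = 0.253, H_out = 8.876 kJ/mol
  T = 352.4 K: K = (3.268, 0.508, 0.163), RR gives ψ = 0.187, H_out = 5.978 kJ/mol
  T = 357.2 K: K = (3.459, 0.531, 0.175), RR gives ψ = 0.221, H_out = 7.447 kJ/mol
  T = 354.8 K: K = (3.363, 0.519, 0.169), RR gives ψ = 0.205, H_out = 6.722 kJ/mol
Linear interpolation between T = 352.4 (H_out = 5.978) and T = 354.8 (H_out = 6.722) on hF = 6.045 gives T ≈ 352.6 K, at which ψ = 0.19.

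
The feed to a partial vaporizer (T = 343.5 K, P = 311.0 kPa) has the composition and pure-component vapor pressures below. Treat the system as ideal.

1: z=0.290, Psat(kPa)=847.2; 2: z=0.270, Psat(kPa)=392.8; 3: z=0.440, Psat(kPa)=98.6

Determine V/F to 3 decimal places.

V/F = 0.324

Raoult's law: Kᵢ = Pᵢˢᵃᵗ/P = Pᵢˢᵃᵗ/311.0.
  K_1 = 847.2/311.0 = 2.72412, K_2 = 392.8/311.0 = 1.26302, K_3 = 98.6/311.0 = 0.31704
Material balance + equilibrium reduce to Σ zᵢ(Kᵢ−1)/(1+V/F(Kᵢ−1)) = 0.
g(0) = ΣzᵢKᵢ − 1 = 0.271 and g(1) = 1 − Σzᵢ/Kᵢ = -0.708, so a root lies in (0, 1).
Newton iteration, V/F⁰ = 0.5:
  V/F = 0.500: g = -0.1250, g' = -0.736 → V/F = 0.330
  V/F = 0.330: g = -0.0041, g' = -0.708 → V/F = 0.324
Converged at V/F = 0.324.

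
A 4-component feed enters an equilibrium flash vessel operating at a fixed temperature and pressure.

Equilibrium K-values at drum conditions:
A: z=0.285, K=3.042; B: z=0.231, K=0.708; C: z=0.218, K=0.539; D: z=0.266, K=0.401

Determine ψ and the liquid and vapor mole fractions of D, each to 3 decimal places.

ψ = 0.266, x_D = 0.316, y_D = 0.127

Material balance + equilibrium reduce to Σ zᵢ(Kᵢ−1)/(1+ψ(Kᵢ−1)) = 0.
Check two-phase: ΣzᵢKᵢ = 1.255 > 1 and Σzᵢ/Kᵢ = 1.488 > 1, so g(0) = 0.255 > 0 and g(1) = -0.488 < 0.
Iterate (Newton) starting at ψ = 0.5:
  ψ = 0.500: g = -0.1491, g' = -0.591 → ψ = 0.248
  ψ = 0.248: g = 0.0133, g' = -0.738 → ψ = 0.266
Converged at ψ = 0.266.
Compositions from xᵢ = zᵢ/(1+ψ(Kᵢ−1)), yᵢ = Kᵢxᵢ:
  A: x = 0.185, y = 0.562
  B: x = 0.250, y = 0.177
  C: x = 0.248, y = 0.134
  D: x = 0.316, y = 0.127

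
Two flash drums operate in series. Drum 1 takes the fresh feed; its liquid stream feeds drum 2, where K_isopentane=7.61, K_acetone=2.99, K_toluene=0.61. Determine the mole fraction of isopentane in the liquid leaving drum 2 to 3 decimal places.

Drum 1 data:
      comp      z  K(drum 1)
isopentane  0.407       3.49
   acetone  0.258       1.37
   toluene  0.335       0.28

x_isopentane (drum 2) = 0.027

Drum 1:
Newton–Raphson from ψ₁ = 0.5:
  ψ₁ = 0.500: g = 0.1551, g' = -0.950 → ψ₁ = 0.663
  ψ₁ = 0.663: g = -0.0028, g' = -1.018 → ψ₁ = 0.660
Converged at ψ₁ = 0.660.
Drum-1 compositions:
  isopentane: x = 0.154, y = 0.537
  acetone: x = 0.207, y = 0.284
  toluene: x = 0.639, y = 0.179
Drum-2 feed = drum-1 liquid: z₂ = (0.1539, 0.2073, 0.6388).
Drum 2:
Let ψ₂ = V/F and solve Σ zᵢ(Kᵢ−1)/(1+ψ₂(Kᵢ−1)) = 0.
g(0) = ΣzᵢKᵢ − 1 = 1.181 and g(1) = 1 − Σzᵢ/Kᵢ = -0.137, so a root lies in (0, 1).
Iterate (Newton) starting at ψ₂ = 0.5:
  ψ₂ = 0.500: g = 0.1336, g' = -0.719 → ψ₂ = 0.686
  ψ₂ = 0.686: g = 0.0182, g' = -0.547 → ψ₂ = 0.719
  ψ₂ = 0.719: g = 0.0003, g' = -0.530 → ψ₂ = 0.720
Converged at ψ₂ = 0.720.
  isopentane: x = 0.027, y = 0.203
  acetone: x = 0.085, y = 0.255
  toluene: x = 0.888, y = 0.542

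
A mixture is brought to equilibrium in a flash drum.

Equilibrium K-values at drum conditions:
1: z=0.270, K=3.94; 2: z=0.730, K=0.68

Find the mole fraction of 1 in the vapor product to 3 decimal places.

Let β = V/F and solve Σ zᵢ(Kᵢ−1)/(1+β(Kᵢ−1)) = 0.
Check two-phase: ΣzᵢKᵢ = 1.560 > 1 and Σzᵢ/Kᵢ = 1.142 > 1, so g(0) = 0.560 > 0 and g(1) = -0.142 < 0.
Binary case is linear: z₁(K₁−1)(1+β(K₂−1)) + z₂(K₂−1)(1+β(K₁−1)) = 0
⇒ β = [z₁(K₁−1)+z₂(K₂−1)] / [−(K₁−1)(K₂−1)] = 0.5602/0.9408 = 0.595
Compositions from xᵢ = zᵢ/(1+β(Kᵢ−1)), yᵢ = Kᵢxᵢ:
  1: x = 0.098, y = 0.387
  2: x = 0.902, y = 0.613

y_1 = 0.387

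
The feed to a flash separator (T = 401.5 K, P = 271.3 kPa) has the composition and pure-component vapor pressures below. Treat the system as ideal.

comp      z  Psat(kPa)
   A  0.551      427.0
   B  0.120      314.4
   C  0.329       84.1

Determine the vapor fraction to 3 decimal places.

Raoult's law: Kᵢ = Pᵢˢᵃᵗ/P = Pᵢˢᵃᵗ/271.3.
  K_A = 427.0/271.3 = 1.57390, K_B = 314.4/271.3 = 1.15886, K_C = 84.1/271.3 = 0.30999
Let ψ = V/F and solve Σ zᵢ(Kᵢ−1)/(1+ψ(Kᵢ−1)) = 0.
Feasibility: ΣzᵢKᵢ = 1.108, Σzᵢ/Kᵢ = 1.515 — both > 1, two phases present.
Iterate (Newton) starting at ψ = 0.45:
  ψ = 0.450: g = -0.0601, g' = -0.447 → ψ = 0.315
  ψ = 0.315: g = -0.0042, g' = -0.389 → ψ = 0.304
Converged at ψ = 0.304.

ψ = 0.304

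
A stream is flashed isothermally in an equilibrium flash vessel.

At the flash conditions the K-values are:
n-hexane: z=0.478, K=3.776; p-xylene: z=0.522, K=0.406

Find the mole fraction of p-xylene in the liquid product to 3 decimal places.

Rachford–Rice: g(ψ) = Σ zᵢ(Kᵢ−1)/(1+ψ(Kᵢ−1)) = 0.
Check two-phase: ΣzᵢKᵢ = 2.017 > 1 and Σzᵢ/Kᵢ = 1.412 > 1, so g(0) = 1.017 > 0 and g(1) = -0.412 < 0.
Newton–Raphson from ψ = 0.56:
  ψ = 0.560: g = 0.0548, g' = -0.978 → ψ = 0.616
  ψ = 0.616: g = 0.0006, g' = -0.960 → ψ = 0.617
Converged at ψ = 0.617.
Compositions from xᵢ = zᵢ/(1+ψ(Kᵢ−1)), yᵢ = Kᵢxᵢ:
  n-hexane: x = 0.176, y = 0.666
  p-xylene: x = 0.824, y = 0.334

x_p-xylene = 0.824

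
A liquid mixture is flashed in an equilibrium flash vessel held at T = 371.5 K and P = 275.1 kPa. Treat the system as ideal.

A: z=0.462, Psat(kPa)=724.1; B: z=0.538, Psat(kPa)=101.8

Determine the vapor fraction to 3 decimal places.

Raoult's law: Kᵢ = Pᵢˢᵃᵗ/P = Pᵢˢᵃᵗ/275.1.
  K_A = 724.1/275.1 = 2.63213, K_B = 101.8/275.1 = 0.37005
Material balance + equilibrium reduce to Σ zᵢ(Kᵢ−1)/(1+ψ(Kᵢ−1)) = 0.
g(0) = ΣzᵢKᵢ − 1 = 0.415 and g(1) = 1 − Σzᵢ/Kᵢ = -0.629, so a root lies in (0, 1).
Newton iteration, ψ⁰ = 0.58:
  ψ = 0.580: g = -0.1467, g' = -0.855 → ψ = 0.408
  ψ = 0.408: g = -0.0039, g' = -0.830 → ψ = 0.404
Converged at ψ = 0.404.

ψ = 0.404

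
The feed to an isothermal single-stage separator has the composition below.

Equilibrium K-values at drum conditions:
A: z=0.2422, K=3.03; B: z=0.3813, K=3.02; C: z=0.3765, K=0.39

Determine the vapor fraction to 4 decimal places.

Let ψ = V/F and solve Σ zᵢ(Kᵢ−1)/(1+ψ(Kᵢ−1)) = 0.
g(0) = ΣzᵢKᵢ − 1 = 1.0322 and g(1) = 1 − Σzᵢ/Kᵢ = -0.1716, so a root lies in (0, 1).
Iterate (Newton) starting at ψ = 0.5:
  ψ = 0.5000: g = 0.29675, g' = -0.9210 → ψ = 0.8222
  ψ = 0.8222: g = 0.01291, g' = -0.9237 → ψ = 0.8362
  ψ = 0.8362: g = -0.00008, g' = -0.9360 → ψ = 0.8361
Converged at ψ = 0.8361.

ψ = 0.8361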